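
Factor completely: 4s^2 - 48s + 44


Roots satisfy r1 + r2 = -b/a = 12 and r1*r2 = c/a = 11.
So r1 = 11, r2 = 1.
4s^2 - 48s + 44 = 4(s - r1)(s - r2) = 4(s - 11)(s - 1)


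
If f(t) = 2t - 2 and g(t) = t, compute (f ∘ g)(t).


Substitute g(t) into f:
f(g(t)) = 2*(t) + (-2)
Expand and combine: 2t - 2


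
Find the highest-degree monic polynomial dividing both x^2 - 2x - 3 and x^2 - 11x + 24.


Factor each:
  x^2 - 2x - 3 = (x - 3)(x + 1)
  x^2 - 11x + 24 = (x - 3)(x - 8)
Common monic factor: x - 3


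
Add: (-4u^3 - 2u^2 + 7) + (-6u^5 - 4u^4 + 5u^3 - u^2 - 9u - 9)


Align terms by degree and add:
  -4u^3 - 2u^2 + 7
  -6u^5 - 4u^4 + 5u^3 - u^2 - 9u - 9
= -6u^5 - 4u^4 + u^3 - 3u^2 - 9u - 2


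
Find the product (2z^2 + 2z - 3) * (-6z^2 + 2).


Distribute each term of the first polynomial:
  (2z^2)(-6z^2 + 2) = -12z^4 + 4z^2
  (2z)(-6z^2 + 2) = -12z^3 + 4z
  (-3)(-6z^2 + 2) = 18z^2 - 6
Sum: -12z^4 - 12z^3 + 22z^2 + 4z - 6


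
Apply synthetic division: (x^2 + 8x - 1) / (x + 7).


Synthetic division with c = -7. Coefficients: 1, 8, -1
Bring down 1.
  1 * -7 = -7; -7 + 8 = 1
  1 * -7 = -7; -7 - 1 = -8
Quotient: x + 1, Remainder: -8


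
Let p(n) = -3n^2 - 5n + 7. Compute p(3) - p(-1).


p(3) = -35
p(-1) = 9
p(3) - p(-1) = -35 - 9 = -44


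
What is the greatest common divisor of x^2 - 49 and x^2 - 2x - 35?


Factor each:
  x^2 - 49 = (x - 7)(x + 7)
  x^2 - 2x - 35 = (x - 7)(x + 5)
Common monic factor: x - 7


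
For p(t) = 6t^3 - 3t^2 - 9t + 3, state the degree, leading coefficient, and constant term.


Highest power of t is 3, with coefficient 6. Constant term is 3.
Degree = 3, leading coefficient = 6, constant term = 3


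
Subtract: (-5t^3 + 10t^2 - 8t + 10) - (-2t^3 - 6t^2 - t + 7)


Distribute the minus sign:
  (-5t^3 + 10t^2 - 8t + 10)
- (-2t^3 - 6t^2 - t + 7)
Negate second polynomial: 2t^3 + 6t^2 + t - 7
Add: -3t^3 + 16t^2 - 7t + 3


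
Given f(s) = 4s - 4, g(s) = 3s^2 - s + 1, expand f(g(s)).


Substitute g(s) into f:
f(g(s)) = 4*(3s^2 - s + 1) + (-4)
Expand and combine: 12s^2 - 4s


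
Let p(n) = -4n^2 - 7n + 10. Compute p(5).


Using direct substitution:
  -4 * (5)^2 = -100
  -7 * (5)^1 = -35
  constant: 10
Sum = -100 - 35 + 10 = -125


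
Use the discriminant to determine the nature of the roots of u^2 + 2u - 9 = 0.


D = b^2 - 4ac = (2)^2 - 4(1)(-9) = 4 + 36 = 40
Since D > 0: two distinct irrational roots


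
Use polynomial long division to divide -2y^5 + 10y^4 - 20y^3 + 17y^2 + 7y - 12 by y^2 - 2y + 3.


(-2y^5 + 10y^4 - 20y^3 + 17y^2 + 7y - 12) / (y^2 - 2y + 3)
Step 1: -2y^3 * (y^2 - 2y + 3) = -2y^5 + 4y^4 - 6y^3; subtract.
Step 2: 6y^2 * (y^2 - 2y + 3) = 6y^4 - 12y^3 + 18y^2; subtract.
Step 3: -2y * (y^2 - 2y + 3) = -2y^3 + 4y^2 - 6y; subtract.
Step 4: -5 * (y^2 - 2y + 3) = -5y^2 + 10y - 15; subtract.
Quotient: -2y^3 + 6y^2 - 2y - 5, Remainder: 3y + 3


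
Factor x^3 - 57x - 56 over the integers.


Try integer roots (divisors of -56). x=-1: p(-1)=0.
Divide out (x + 1): quotient is x^2 - x - 56.
Factor the quadratic: (x - 8)(x + 7)
Result: (x + 1)(x - 8)(x + 7)


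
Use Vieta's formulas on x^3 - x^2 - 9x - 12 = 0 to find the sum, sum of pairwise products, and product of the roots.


Monic cubic x^3+bx^2+cx+d=0: sum=-b, pairwise sum=c, product=-d.
b=-1, c=-9, d=-12
r1+r2+r3 = 1
r1r2+r1r3+r2r3 = -9
r1r2r3 = 12


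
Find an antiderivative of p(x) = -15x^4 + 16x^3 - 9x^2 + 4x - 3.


Reverse power rule on each term:
  ∫ -15x^4 dx = -3x^5
  ∫ 16x^3 dx = 4x^4
  ∫ -9x^2 dx = -3x^3
  ∫ 4x dx = 2x^2
  ∫ -3 dx = -3x
F(x) = -3x^5 + 4x^4 - 3x^3 + 2x^2 - 3x + C


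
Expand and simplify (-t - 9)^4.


Expand (-t - 9)^4 by repeated multiplication:
  (-t - 9)^2 = t^2 + 18t + 81
  (-t - 9)^3 = -t^3 - 27t^2 - 243t - 729
= t^4 + 36t^3 + 486t^2 + 2916t + 6561


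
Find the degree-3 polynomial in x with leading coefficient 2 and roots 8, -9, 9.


p(x) = 2(x - 8)(x + 9)(x - 9)
Expand: 2x^3 - 16x^2 - 162x + 1296


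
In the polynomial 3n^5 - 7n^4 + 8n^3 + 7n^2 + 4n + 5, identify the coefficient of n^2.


Read off the coefficient of n^2: 7


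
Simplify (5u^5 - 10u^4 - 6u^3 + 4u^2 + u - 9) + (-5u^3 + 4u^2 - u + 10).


Align terms by degree and add:
  5u^5 - 10u^4 - 6u^3 + 4u^2 + u - 9
  -5u^3 + 4u^2 - u + 10
= 5u^5 - 10u^4 - 11u^3 + 8u^2 + 1


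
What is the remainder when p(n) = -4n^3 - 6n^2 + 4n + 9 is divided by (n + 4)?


By the Remainder Theorem, the remainder equals p(-4):
  -4*(-4)^3 = 256
  -6*(-4)^2 = -96
  4*(-4)^1 = -16
  constant: 9
Sum: 256 - 96 - 16 + 9 = 153


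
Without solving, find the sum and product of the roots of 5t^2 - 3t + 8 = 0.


For at^2+bt+c=0: sum = -b/a, product = c/a.
a=5, b=-3, c=8
Sum = -(-3)/5 = 3/5
Product = (8)/5 = 8/5


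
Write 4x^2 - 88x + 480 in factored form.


Roots satisfy r1 + r2 = -b/a = 22 and r1*r2 = c/a = 120.
So r1 = 10, r2 = 12.
4x^2 - 88x + 480 = 4(x - r1)(x - r2) = 4(x - 10)(x - 12)


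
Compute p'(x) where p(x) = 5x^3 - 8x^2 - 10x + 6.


Apply the power rule term by term:
  d/dx(5x^3) = 15x^2
  d/dx(-8x^2) = -16x
  d/dx(-10x) = -10
  d/dx(6) = 0
p'(x) = 15x^2 - 16x - 10


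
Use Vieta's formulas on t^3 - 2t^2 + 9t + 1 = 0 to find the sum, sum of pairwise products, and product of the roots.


Monic cubic t^3+bt^2+ct+d=0: sum=-b, pairwise sum=c, product=-d.
b=-2, c=9, d=1
r1+r2+r3 = 2
r1r2+r1r3+r2r3 = 9
r1r2r3 = -1


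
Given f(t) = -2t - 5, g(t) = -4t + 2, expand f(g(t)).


Substitute g(t) into f:
f(g(t)) = -2*(-4t + 2) + (-5)
Expand and combine: 8t - 9


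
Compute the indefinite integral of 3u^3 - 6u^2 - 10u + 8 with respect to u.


Reverse power rule on each term:
  ∫ 3u^3 du = (3/4)u^4
  ∫ -6u^2 du = -2u^3
  ∫ -10u du = -5u^2
  ∫ 8 du = 8u
F(u) = (3/4)u^4 - 2u^3 - 5u^2 + 8u + C


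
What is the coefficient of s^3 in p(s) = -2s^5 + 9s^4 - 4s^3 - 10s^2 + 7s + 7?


Read off the coefficient of s^3: -4


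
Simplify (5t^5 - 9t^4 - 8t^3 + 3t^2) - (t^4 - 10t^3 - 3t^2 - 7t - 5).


Distribute the minus sign:
  (5t^5 - 9t^4 - 8t^3 + 3t^2)
- (t^4 - 10t^3 - 3t^2 - 7t - 5)
Negate second polynomial: -t^4 + 10t^3 + 3t^2 + 7t + 5
Add: 5t^5 - 10t^4 + 2t^3 + 6t^2 + 7t + 5


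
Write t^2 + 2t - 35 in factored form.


Roots satisfy r1 + r2 = -b/a = -2 and r1*r2 = c/a = -35.
So r1 = 5, r2 = -7.
t^2 + 2t - 35 = (t - r1)(t - r2) = (t - 5)(t + 7)


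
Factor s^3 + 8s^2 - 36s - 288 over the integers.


Try integer roots (divisors of -288). s=-6: p(-6)=0.
Divide out (s + 6): quotient is s^2 + 2s - 48.
Factor the quadratic: (s + 8)(s - 6)
Result: (s + 6)(s + 8)(s - 6)


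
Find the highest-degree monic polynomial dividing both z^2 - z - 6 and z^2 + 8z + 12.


Factor each:
  z^2 - z - 6 = (z + 2)(z - 3)
  z^2 + 8z + 12 = (z + 2)(z + 6)
Common monic factor: z + 2


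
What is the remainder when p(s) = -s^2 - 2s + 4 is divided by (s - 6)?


By the Remainder Theorem, the remainder equals p(6):
  -1*(6)^2 = -36
  -2*(6)^1 = -12
  constant: 4
Sum: -36 - 12 + 4 = -44


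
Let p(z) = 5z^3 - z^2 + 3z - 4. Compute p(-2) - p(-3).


p(-2) = -54
p(-3) = -157
p(-2) - p(-3) = -54 + 157 = 103


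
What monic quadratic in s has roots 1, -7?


p(s) = (s - 1)(s + 7)
Expand: s^2 + 6s - 7


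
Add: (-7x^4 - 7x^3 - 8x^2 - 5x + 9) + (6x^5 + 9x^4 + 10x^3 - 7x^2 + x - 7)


Align terms by degree and add:
  -7x^4 - 7x^3 - 8x^2 - 5x + 9
+ 6x^5 + 9x^4 + 10x^3 - 7x^2 + x - 7
= 6x^5 + 2x^4 + 3x^3 - 15x^2 - 4x + 2


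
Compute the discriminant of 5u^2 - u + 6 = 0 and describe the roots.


D = b^2 - 4ac = (-1)^2 - 4(5)(6) = 1 - 120 = -119
Since D < 0: two complex conjugate roots (no real roots)


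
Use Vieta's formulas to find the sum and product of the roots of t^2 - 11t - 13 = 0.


For at^2+bt+c=0: sum = -b/a, product = c/a.
a=1, b=-11, c=-13
Sum = -(-11)/1 = 11
Product = (-13)/1 = -13


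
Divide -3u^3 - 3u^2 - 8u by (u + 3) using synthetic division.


Synthetic division with c = -3. Coefficients: -3, -3, -8, 0
Bring down -3.
  -3 * -3 = 9; 9 - 3 = 6
  6 * -3 = -18; -18 - 8 = -26
  -26 * -3 = 78; 78 + 0 = 78
Quotient: -3u^2 + 6u - 26, Remainder: 78


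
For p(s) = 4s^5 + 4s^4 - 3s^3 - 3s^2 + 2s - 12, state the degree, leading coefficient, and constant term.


Highest power of s is 5, with coefficient 4. Constant term is -12.
Degree = 5, leading coefficient = 4, constant term = -12


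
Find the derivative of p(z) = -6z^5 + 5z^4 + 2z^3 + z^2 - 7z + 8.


Apply the power rule term by term:
  d/dz(-6z^5) = -30z^4
  d/dz(5z^4) = 20z^3
  d/dz(2z^3) = 6z^2
  d/dz(z^2) = 2z
  d/dz(-7z) = -7
  d/dz(8) = 0
p'(z) = -30z^4 + 20z^3 + 6z^2 + 2z - 7


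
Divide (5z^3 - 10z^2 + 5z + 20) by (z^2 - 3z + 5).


(5z^3 - 10z^2 + 5z + 20) / (z^2 - 3z + 5)
Step 1: 5z * (z^2 - 3z + 5) = 5z^3 - 15z^2 + 25z; subtract.
Step 2: 5 * (z^2 - 3z + 5) = 5z^2 - 15z + 25; subtract.
Quotient: 5z + 5, Remainder: -5z - 5


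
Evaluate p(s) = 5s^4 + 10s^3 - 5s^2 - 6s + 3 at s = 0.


Using direct substitution:
  5 * (0)^4 = 0
  10 * (0)^3 = 0
  -5 * (0)^2 = 0
  -6 * (0)^1 = 0
  constant: 3
Sum = 0 + 0 + 0 + 0 + 3 = 3


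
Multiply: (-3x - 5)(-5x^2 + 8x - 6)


Distribute each term of the first polynomial:
  (-3x)(-5x^2 + 8x - 6) = 15x^3 - 24x^2 + 18x
  (-5)(-5x^2 + 8x - 6) = 25x^2 - 40x + 30
Sum: 15x^3 + x^2 - 22x + 30


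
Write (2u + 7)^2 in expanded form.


Expand (2u + 7)^2 by repeated multiplication:
= 4u^2 + 28u + 49


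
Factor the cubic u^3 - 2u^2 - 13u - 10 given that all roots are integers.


Try integer roots (divisors of -10). u=5: p(5)=0.
Divide out (u - 5): quotient is u^2 + 3u + 2.
Factor the quadratic: (u + 1)(u + 2)
Result: (u - 5)(u + 1)(u + 2)


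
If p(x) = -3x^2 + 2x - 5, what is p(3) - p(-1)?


p(3) = -26
p(-1) = -10
p(3) - p(-1) = -26 + 10 = -16


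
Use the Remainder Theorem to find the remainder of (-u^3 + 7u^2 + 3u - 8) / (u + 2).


By the Remainder Theorem, the remainder equals p(-2):
  -1*(-2)^3 = 8
  7*(-2)^2 = 28
  3*(-2)^1 = -6
  constant: -8
Sum: 8 + 28 - 6 - 8 = 22


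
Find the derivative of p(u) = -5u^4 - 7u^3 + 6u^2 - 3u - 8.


Apply the power rule term by term:
  d/du(-5u^4) = -20u^3
  d/du(-7u^3) = -21u^2
  d/du(6u^2) = 12u
  d/du(-3u) = -3
  d/du(-8) = 0
p'(u) = -20u^3 - 21u^2 + 12u - 3


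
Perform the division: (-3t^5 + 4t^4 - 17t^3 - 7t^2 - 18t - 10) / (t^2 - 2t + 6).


(-3t^5 + 4t^4 - 17t^3 - 7t^2 - 18t - 10) / (t^2 - 2t + 6)
Step 1: -3t^3 * (t^2 - 2t + 6) = -3t^5 + 6t^4 - 18t^3; subtract.
Step 2: -2t^2 * (t^2 - 2t + 6) = -2t^4 + 4t^3 - 12t^2; subtract.
Step 3: -3t * (t^2 - 2t + 6) = -3t^3 + 6t^2 - 18t; subtract.
Step 4: -1 * (t^2 - 2t + 6) = -t^2 + 2t - 6; subtract.
Quotient: -3t^3 - 2t^2 - 3t - 1, Remainder: -2t - 4


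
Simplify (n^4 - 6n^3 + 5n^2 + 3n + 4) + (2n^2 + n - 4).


Align terms by degree and add:
  n^4 - 6n^3 + 5n^2 + 3n + 4
+ 2n^2 + n - 4
= n^4 - 6n^3 + 7n^2 + 4n


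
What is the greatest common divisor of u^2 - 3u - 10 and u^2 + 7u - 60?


Factor each:
  u^2 - 3u - 10 = (u - 5)(u + 2)
  u^2 + 7u - 60 = (u - 5)(u + 12)
Common monic factor: u - 5


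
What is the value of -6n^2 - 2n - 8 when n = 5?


Using direct substitution:
  -6 * (5)^2 = -150
  -2 * (5)^1 = -10
  constant: -8
Sum = -150 - 10 - 8 = -168


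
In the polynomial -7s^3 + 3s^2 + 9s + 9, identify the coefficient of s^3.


Read off the coefficient of s^3: -7


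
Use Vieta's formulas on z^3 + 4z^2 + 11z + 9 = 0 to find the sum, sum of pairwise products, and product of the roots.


Monic cubic z^3+bz^2+cz+d=0: sum=-b, pairwise sum=c, product=-d.
b=4, c=11, d=9
r1+r2+r3 = -4
r1r2+r1r3+r2r3 = 11
r1r2r3 = -9


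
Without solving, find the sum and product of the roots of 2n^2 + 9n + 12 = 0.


For an^2+bn+c=0: sum = -b/a, product = c/a.
a=2, b=9, c=12
Sum = -(9)/2 = -9/2
Product = (12)/2 = 6


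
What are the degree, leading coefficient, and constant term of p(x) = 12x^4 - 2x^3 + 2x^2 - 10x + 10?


Highest power of x is 4, with coefficient 12. Constant term is 10.
Degree = 4, leading coefficient = 12, constant term = 10


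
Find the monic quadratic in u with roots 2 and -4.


p(u) = (u - 2)(u + 4)
Expand: u^2 + 2u - 8


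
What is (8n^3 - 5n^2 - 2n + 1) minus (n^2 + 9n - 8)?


Distribute the minus sign:
  (8n^3 - 5n^2 - 2n + 1)
- (n^2 + 9n - 8)
Negate second polynomial: -n^2 - 9n + 8
Add: 8n^3 - 6n^2 - 11n + 9


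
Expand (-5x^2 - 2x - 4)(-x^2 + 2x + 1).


Distribute each term of the first polynomial:
  (-5x^2)(-x^2 + 2x + 1) = 5x^4 - 10x^3 - 5x^2
  (-2x)(-x^2 + 2x + 1) = 2x^3 - 4x^2 - 2x
  (-4)(-x^2 + 2x + 1) = 4x^2 - 8x - 4
Sum: 5x^4 - 8x^3 - 5x^2 - 10x - 4


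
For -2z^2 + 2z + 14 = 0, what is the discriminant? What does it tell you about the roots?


D = b^2 - 4ac = (2)^2 - 4(-2)(14) = 4 + 112 = 116
Since D > 0: two distinct irrational roots


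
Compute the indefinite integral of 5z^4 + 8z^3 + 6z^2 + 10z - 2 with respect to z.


Reverse power rule on each term:
  ∫ 5z^4 dz = z^5
  ∫ 8z^3 dz = 2z^4
  ∫ 6z^2 dz = 2z^3
  ∫ 10z dz = 5z^2
  ∫ -2 dz = -2z
F(z) = z^5 + 2z^4 + 2z^3 + 5z^2 - 2z + C


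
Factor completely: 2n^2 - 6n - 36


Roots satisfy r1 + r2 = -b/a = 3 and r1*r2 = c/a = -18.
So r1 = 6, r2 = -3.
2n^2 - 6n - 36 = 2(n - r1)(n - r2) = 2(n - 6)(n + 3)


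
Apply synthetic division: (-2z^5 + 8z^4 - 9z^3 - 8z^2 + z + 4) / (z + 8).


Synthetic division with c = -8. Coefficients: -2, 8, -9, -8, 1, 4
Bring down -2.
  -2 * -8 = 16; 16 + 8 = 24
  24 * -8 = -192; -192 - 9 = -201
  -201 * -8 = 1608; 1608 - 8 = 1600
  1600 * -8 = -12800; -12800 + 1 = -12799
  -12799 * -8 = 102392; 102392 + 4 = 102396
Quotient: -2z^4 + 24z^3 - 201z^2 + 1600z - 12799, Remainder: 102396


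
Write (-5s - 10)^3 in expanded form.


Expand (-5s - 10)^3 by repeated multiplication:
  (-5s - 10)^2 = 25s^2 + 100s + 100
= -125s^3 - 750s^2 - 1500s - 1000


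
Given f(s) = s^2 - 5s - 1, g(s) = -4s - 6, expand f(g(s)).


Substitute g(s) into f:
f(g(s)) = 1*(-4s - 6)^2 + (-5)*(-4s - 6) + (-1)
(-4s - 6)^2 = 16s^2 + 48s + 36
Expand and combine: 16s^2 + 68s + 65


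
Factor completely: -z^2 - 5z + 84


Roots satisfy r1 + r2 = -b/a = -5 and r1*r2 = c/a = -84.
So r1 = 7, r2 = -12.
-z^2 - 5z + 84 = -(z - r1)(z - r2) = -(z - 7)(z + 12)


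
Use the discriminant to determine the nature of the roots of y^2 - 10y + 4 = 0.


D = b^2 - 4ac = (-10)^2 - 4(1)(4) = 100 - 16 = 84
Since D > 0: two distinct irrational roots


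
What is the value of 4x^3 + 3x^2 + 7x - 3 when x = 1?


Using direct substitution:
  4 * (1)^3 = 4
  3 * (1)^2 = 3
  7 * (1)^1 = 7
  constant: -3
Sum = 4 + 3 + 7 - 3 = 11


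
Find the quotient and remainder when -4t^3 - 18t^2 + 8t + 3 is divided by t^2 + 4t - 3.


(-4t^3 - 18t^2 + 8t + 3) / (t^2 + 4t - 3)
Step 1: -4t * (t^2 + 4t - 3) = -4t^3 - 16t^2 + 12t; subtract.
Step 2: -2 * (t^2 + 4t - 3) = -2t^2 - 8t + 6; subtract.
Quotient: -4t - 2, Remainder: 4t - 3


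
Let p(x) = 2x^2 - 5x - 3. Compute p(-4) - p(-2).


p(-4) = 49
p(-2) = 15
p(-4) - p(-2) = 49 - 15 = 34


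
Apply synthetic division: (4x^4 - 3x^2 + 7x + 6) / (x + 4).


Synthetic division with c = -4. Coefficients: 4, 0, -3, 7, 6
Bring down 4.
  4 * -4 = -16; -16 + 0 = -16
  -16 * -4 = 64; 64 - 3 = 61
  61 * -4 = -244; -244 + 7 = -237
  -237 * -4 = 948; 948 + 6 = 954
Quotient: 4x^3 - 16x^2 + 61x - 237, Remainder: 954


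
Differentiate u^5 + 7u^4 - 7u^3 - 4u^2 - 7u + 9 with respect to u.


Apply the power rule term by term:
  d/du(u^5) = 5u^4
  d/du(7u^4) = 28u^3
  d/du(-7u^3) = -21u^2
  d/du(-4u^2) = -8u
  d/du(-7u) = -7
  d/du(9) = 0
p'(u) = 5u^4 + 28u^3 - 21u^2 - 8u - 7


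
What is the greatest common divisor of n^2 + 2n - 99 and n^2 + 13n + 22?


Factor each:
  n^2 + 2n - 99 = (n + 11)(n - 9)
  n^2 + 13n + 22 = (n + 11)(n + 2)
Common monic factor: n + 11


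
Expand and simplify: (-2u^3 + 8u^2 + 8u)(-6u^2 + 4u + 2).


Distribute each term of the first polynomial:
  (-2u^3)(-6u^2 + 4u + 2) = 12u^5 - 8u^4 - 4u^3
  (8u^2)(-6u^2 + 4u + 2) = -48u^4 + 32u^3 + 16u^2
  (8u)(-6u^2 + 4u + 2) = -48u^3 + 32u^2 + 16u
Sum: 12u^5 - 56u^4 - 20u^3 + 48u^2 + 16u


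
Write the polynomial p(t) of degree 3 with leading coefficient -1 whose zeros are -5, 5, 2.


p(t) = -(t + 5)(t - 5)(t - 2)
Expand: -t^3 + 2t^2 + 25t - 50


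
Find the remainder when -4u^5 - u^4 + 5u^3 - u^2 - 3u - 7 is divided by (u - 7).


By the Remainder Theorem, the remainder equals p(7):
  -4*(7)^5 = -67228
  -1*(7)^4 = -2401
  5*(7)^3 = 1715
  -1*(7)^2 = -49
  -3*(7)^1 = -21
  constant: -7
Sum: -67228 - 2401 + 1715 - 49 - 21 - 7 = -67991


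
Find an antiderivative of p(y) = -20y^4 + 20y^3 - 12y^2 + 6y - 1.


Reverse power rule on each term:
  ∫ -20y^4 dy = -4y^5
  ∫ 20y^3 dy = 5y^4
  ∫ -12y^2 dy = -4y^3
  ∫ 6y dy = 3y^2
  ∫ -1 dy = -y
F(y) = -4y^5 + 5y^4 - 4y^3 + 3y^2 - y + C


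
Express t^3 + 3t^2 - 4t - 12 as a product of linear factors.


Try integer roots (divisors of -12). t=-2: p(-2)=0.
Divide out (t + 2): quotient is t^2 + t - 6.
Factor the quadratic: (t + 3)(t - 2)
Result: (t + 2)(t + 3)(t - 2)


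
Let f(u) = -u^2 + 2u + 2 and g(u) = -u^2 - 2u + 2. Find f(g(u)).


Substitute g(u) into f:
f(g(u)) = -1*(-u^2 - 2u + 2)^2 + 2*(-u^2 - 2u + 2) + 2
(-u^2 - 2u + 2)^2 = u^4 + 4u^3 - 8u + 4
Expand and combine: -u^4 - 4u^3 - 2u^2 + 4u + 2


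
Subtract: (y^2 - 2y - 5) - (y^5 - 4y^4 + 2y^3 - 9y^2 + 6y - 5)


Distribute the minus sign:
  (y^2 - 2y - 5)
- (y^5 - 4y^4 + 2y^3 - 9y^2 + 6y - 5)
Negate second polynomial: -y^5 + 4y^4 - 2y^3 + 9y^2 - 6y + 5
Add: -y^5 + 4y^4 - 2y^3 + 10y^2 - 8y


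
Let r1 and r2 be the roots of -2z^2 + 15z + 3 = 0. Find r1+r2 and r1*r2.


For az^2+bz+c=0: sum = -b/a, product = c/a.
a=-2, b=15, c=3
Sum = -(15)/-2 = 15/2
Product = (3)/-2 = -3/2


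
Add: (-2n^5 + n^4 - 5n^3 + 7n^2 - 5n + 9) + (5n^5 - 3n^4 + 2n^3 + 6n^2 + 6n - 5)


Align terms by degree and add:
  -2n^5 + n^4 - 5n^3 + 7n^2 - 5n + 9
+ 5n^5 - 3n^4 + 2n^3 + 6n^2 + 6n - 5
= 3n^5 - 2n^4 - 3n^3 + 13n^2 + n + 4


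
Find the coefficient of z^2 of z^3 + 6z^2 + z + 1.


Read off the coefficient of z^2: 6


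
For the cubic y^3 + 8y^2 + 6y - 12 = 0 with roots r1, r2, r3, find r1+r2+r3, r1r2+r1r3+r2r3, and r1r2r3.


Monic cubic y^3+by^2+cy+d=0: sum=-b, pairwise sum=c, product=-d.
b=8, c=6, d=-12
r1+r2+r3 = -8
r1r2+r1r3+r2r3 = 6
r1r2r3 = 12


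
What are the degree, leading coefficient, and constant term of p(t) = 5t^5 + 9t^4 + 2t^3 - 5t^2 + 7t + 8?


Highest power of t is 5, with coefficient 5. Constant term is 8.
Degree = 5, leading coefficient = 5, constant term = 8


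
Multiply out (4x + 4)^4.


Expand (4x + 4)^4 by repeated multiplication:
  (4x + 4)^2 = 16x^2 + 32x + 16
  (4x + 4)^3 = 64x^3 + 192x^2 + 192x + 64
= 256x^4 + 1024x^3 + 1536x^2 + 1024x + 256


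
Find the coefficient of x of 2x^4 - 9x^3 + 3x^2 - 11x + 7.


Read off the coefficient of x: -11


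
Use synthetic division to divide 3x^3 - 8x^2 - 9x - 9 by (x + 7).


Synthetic division with c = -7. Coefficients: 3, -8, -9, -9
Bring down 3.
  3 * -7 = -21; -21 - 8 = -29
  -29 * -7 = 203; 203 - 9 = 194
  194 * -7 = -1358; -1358 - 9 = -1367
Quotient: 3x^2 - 29x + 194, Remainder: -1367


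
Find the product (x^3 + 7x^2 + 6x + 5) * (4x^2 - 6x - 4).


Distribute each term of the first polynomial:
  (x^3)(4x^2 - 6x - 4) = 4x^5 - 6x^4 - 4x^3
  (7x^2)(4x^2 - 6x - 4) = 28x^4 - 42x^3 - 28x^2
  (6x)(4x^2 - 6x - 4) = 24x^3 - 36x^2 - 24x
  (5)(4x^2 - 6x - 4) = 20x^2 - 30x - 20
Sum: 4x^5 + 22x^4 - 22x^3 - 44x^2 - 54x - 20


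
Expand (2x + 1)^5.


Expand (2x + 1)^5 by repeated multiplication:
  (2x + 1)^2 = 4x^2 + 4x + 1
  (2x + 1)^3 = 8x^3 + 12x^2 + 6x + 1
  (2x + 1)^4 = 16x^4 + 32x^3 + 24x^2 + 8x + 1
= 32x^5 + 80x^4 + 80x^3 + 40x^2 + 10x + 1


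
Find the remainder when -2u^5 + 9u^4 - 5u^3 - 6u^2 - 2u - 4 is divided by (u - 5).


By the Remainder Theorem, the remainder equals p(5):
  -2*(5)^5 = -6250
  9*(5)^4 = 5625
  -5*(5)^3 = -625
  -6*(5)^2 = -150
  -2*(5)^1 = -10
  constant: -4
Sum: -6250 + 5625 - 625 - 150 - 10 - 4 = -1414


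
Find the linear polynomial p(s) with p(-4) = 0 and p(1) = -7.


p(s) = ms + b. Using p(-4)=0, p(1)=-7:
m = (0 + 7)/(-4 - 1) = 7/-5 = -7/5
b = 0 - m*(-4) = 0 - 28/5 = -28/5
p(s) = -(7/5)s - (28/5)


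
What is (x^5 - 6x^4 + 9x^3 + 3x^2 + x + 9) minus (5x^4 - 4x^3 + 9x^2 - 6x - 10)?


Distribute the minus sign:
  (x^5 - 6x^4 + 9x^3 + 3x^2 + x + 9)
- (5x^4 - 4x^3 + 9x^2 - 6x - 10)
Negate second polynomial: -5x^4 + 4x^3 - 9x^2 + 6x + 10
Add: x^5 - 11x^4 + 13x^3 - 6x^2 + 7x + 19


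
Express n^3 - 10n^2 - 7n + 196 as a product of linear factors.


Try integer roots (divisors of 196). n=-4: p(-4)=0.
Divide out (n + 4): quotient is n^2 - 14n + 49.
Factor the quadratic: (n - 7)(n - 7)
Result: (n + 4)(n - 7)(n - 7)


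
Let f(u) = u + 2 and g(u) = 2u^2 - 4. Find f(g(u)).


Substitute g(u) into f:
f(g(u)) = 1*(2u^2 - 4) + 2
Expand and combine: 2u^2 - 2


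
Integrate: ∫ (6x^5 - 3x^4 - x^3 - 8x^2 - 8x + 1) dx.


Reverse power rule on each term:
  ∫ 6x^5 dx = x^6
  ∫ -3x^4 dx = -(3/5)x^5
  ∫ -x^3 dx = -(1/4)x^4
  ∫ -8x^2 dx = -(8/3)x^3
  ∫ -8x dx = -4x^2
  ∫ 1 dx = x
F(x) = x^6 - (3/5)x^5 - (1/4)x^4 - (8/3)x^3 - 4x^2 + x + C


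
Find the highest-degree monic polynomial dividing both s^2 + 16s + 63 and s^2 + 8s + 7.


Factor each:
  s^2 + 16s + 63 = (s + 7)(s + 9)
  s^2 + 8s + 7 = (s + 7)(s + 1)
Common monic factor: s + 7


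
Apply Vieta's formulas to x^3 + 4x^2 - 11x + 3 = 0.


Monic cubic x^3+bx^2+cx+d=0: sum=-b, pairwise sum=c, product=-d.
b=4, c=-11, d=3
r1+r2+r3 = -4
r1r2+r1r3+r2r3 = -11
r1r2r3 = -3


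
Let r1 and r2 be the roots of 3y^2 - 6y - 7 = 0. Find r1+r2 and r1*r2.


For ay^2+by+c=0: sum = -b/a, product = c/a.
a=3, b=-6, c=-7
Sum = -(-6)/3 = 2
Product = (-7)/3 = -7/3


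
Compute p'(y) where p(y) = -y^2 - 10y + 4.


Apply the power rule term by term:
  d/dy(-y^2) = -2y
  d/dy(-10y) = -10
  d/dy(4) = 0
p'(y) = -2y - 10


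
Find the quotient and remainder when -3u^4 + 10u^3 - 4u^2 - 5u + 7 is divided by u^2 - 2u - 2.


(-3u^4 + 10u^3 - 4u^2 - 5u + 7) / (u^2 - 2u - 2)
Step 1: -3u^2 * (u^2 - 2u - 2) = -3u^4 + 6u^3 + 6u^2; subtract.
Step 2: 4u * (u^2 - 2u - 2) = 4u^3 - 8u^2 - 8u; subtract.
Step 3: -2 * (u^2 - 2u - 2) = -2u^2 + 4u + 4; subtract.
Quotient: -3u^2 + 4u - 2, Remainder: -u + 3


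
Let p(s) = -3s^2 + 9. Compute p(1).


Using direct substitution:
  -3 * (1)^2 = -3
  0 * (1)^1 = 0
  constant: 9
Sum = -3 + 0 + 9 = 6


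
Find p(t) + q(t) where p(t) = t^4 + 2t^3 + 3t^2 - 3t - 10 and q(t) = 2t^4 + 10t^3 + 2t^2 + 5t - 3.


Align terms by degree and add:
  t^4 + 2t^3 + 3t^2 - 3t - 10
+ 2t^4 + 10t^3 + 2t^2 + 5t - 3
= 3t^4 + 12t^3 + 5t^2 + 2t - 13


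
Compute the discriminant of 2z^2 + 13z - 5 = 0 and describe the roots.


D = b^2 - 4ac = (13)^2 - 4(2)(-5) = 169 + 40 = 209
Since D > 0: two distinct irrational roots


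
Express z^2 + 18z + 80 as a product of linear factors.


Roots satisfy r1 + r2 = -b/a = -18 and r1*r2 = c/a = 80.
So r1 = -8, r2 = -10.
z^2 + 18z + 80 = (z - r1)(z - r2) = (z + 8)(z + 10)


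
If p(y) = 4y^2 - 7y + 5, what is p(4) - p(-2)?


p(4) = 41
p(-2) = 35
p(4) - p(-2) = 41 - 35 = 6


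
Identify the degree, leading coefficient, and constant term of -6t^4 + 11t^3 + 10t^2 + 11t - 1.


Highest power of t is 4, with coefficient -6. Constant term is -1.
Degree = 4, leading coefficient = -6, constant term = -1


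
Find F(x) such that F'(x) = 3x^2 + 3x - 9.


Reverse power rule on each term:
  ∫ 3x^2 dx = x^3
  ∫ 3x dx = (3/2)x^2
  ∫ -9 dx = -9x
F(x) = x^3 + (3/2)x^2 - 9x + C


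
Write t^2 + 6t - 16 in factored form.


Roots satisfy r1 + r2 = -b/a = -6 and r1*r2 = c/a = -16.
So r1 = 2, r2 = -8.
t^2 + 6t - 16 = (t - r1)(t - r2) = (t - 2)(t + 8)


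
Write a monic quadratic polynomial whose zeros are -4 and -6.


p(u) = (u + 4)(u + 6)
Expand: u^2 + 10u + 24


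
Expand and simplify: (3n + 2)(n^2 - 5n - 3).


Distribute each term of the first polynomial:
  (3n)(n^2 - 5n - 3) = 3n^3 - 15n^2 - 9n
  (2)(n^2 - 5n - 3) = 2n^2 - 10n - 6
Sum: 3n^3 - 13n^2 - 19n - 6


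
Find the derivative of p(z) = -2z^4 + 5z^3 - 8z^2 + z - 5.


Apply the power rule term by term:
  d/dz(-2z^4) = -8z^3
  d/dz(5z^3) = 15z^2
  d/dz(-8z^2) = -16z
  d/dz(z) = 1
  d/dz(-5) = 0
p'(z) = -8z^3 + 15z^2 - 16z + 1


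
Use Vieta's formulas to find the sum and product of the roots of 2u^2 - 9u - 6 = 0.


For au^2+bu+c=0: sum = -b/a, product = c/a.
a=2, b=-9, c=-6
Sum = -(-9)/2 = 9/2
Product = (-6)/2 = -3


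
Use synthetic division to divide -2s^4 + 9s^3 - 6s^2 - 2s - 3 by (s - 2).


Synthetic division with c = 2. Coefficients: -2, 9, -6, -2, -3
Bring down -2.
  -2 * 2 = -4; -4 + 9 = 5
  5 * 2 = 10; 10 - 6 = 4
  4 * 2 = 8; 8 - 2 = 6
  6 * 2 = 12; 12 - 3 = 9
Quotient: -2s^3 + 5s^2 + 4s + 6, Remainder: 9


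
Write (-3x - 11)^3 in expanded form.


Expand (-3x - 11)^3 by repeated multiplication:
  (-3x - 11)^2 = 9x^2 + 66x + 121
= -27x^3 - 297x^2 - 1089x - 1331


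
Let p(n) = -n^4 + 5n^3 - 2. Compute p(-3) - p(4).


p(-3) = -218
p(4) = 62
p(-3) - p(4) = -218 - 62 = -280


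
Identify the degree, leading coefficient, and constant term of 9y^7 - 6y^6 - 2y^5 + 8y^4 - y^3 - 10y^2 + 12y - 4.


Highest power of y is 7, with coefficient 9. Constant term is -4.
Degree = 7, leading coefficient = 9, constant term = -4


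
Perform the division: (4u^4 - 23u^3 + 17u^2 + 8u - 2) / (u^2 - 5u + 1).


(4u^4 - 23u^3 + 17u^2 + 8u - 2) / (u^2 - 5u + 1)
Step 1: 4u^2 * (u^2 - 5u + 1) = 4u^4 - 20u^3 + 4u^2; subtract.
Step 2: -3u * (u^2 - 5u + 1) = -3u^3 + 15u^2 - 3u; subtract.
Step 3: -2 * (u^2 - 5u + 1) = -2u^2 + 10u - 2; subtract.
Quotient: 4u^2 - 3u - 2, Remainder: u


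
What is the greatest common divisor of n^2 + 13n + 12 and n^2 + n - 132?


Factor each:
  n^2 + 13n + 12 = (n + 12)(n + 1)
  n^2 + n - 132 = (n + 12)(n - 11)
Common monic factor: n + 12


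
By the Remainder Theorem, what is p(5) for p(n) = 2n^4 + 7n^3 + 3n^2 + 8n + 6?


By the Remainder Theorem, the remainder equals p(5):
  2*(5)^4 = 1250
  7*(5)^3 = 875
  3*(5)^2 = 75
  8*(5)^1 = 40
  constant: 6
Sum: 1250 + 875 + 75 + 40 + 6 = 2246


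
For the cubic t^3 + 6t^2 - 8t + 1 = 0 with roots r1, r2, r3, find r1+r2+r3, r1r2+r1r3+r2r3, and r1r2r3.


Monic cubic t^3+bt^2+ct+d=0: sum=-b, pairwise sum=c, product=-d.
b=6, c=-8, d=1
r1+r2+r3 = -6
r1r2+r1r3+r2r3 = -8
r1r2r3 = -1


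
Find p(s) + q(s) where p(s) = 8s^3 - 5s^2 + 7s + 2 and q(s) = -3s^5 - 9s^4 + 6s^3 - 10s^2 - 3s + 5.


Align terms by degree and add:
  8s^3 - 5s^2 + 7s + 2
  -3s^5 - 9s^4 + 6s^3 - 10s^2 - 3s + 5
= -3s^5 - 9s^4 + 14s^3 - 15s^2 + 4s + 7


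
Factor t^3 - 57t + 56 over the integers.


Try integer roots (divisors of 56). t=7: p(7)=0.
Divide out (t - 7): quotient is t^2 + 7t - 8.
Factor the quadratic: (t - 1)(t + 8)
Result: (t - 7)(t - 1)(t + 8)


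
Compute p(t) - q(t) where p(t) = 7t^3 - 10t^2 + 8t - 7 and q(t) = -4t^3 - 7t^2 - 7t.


Distribute the minus sign:
  (7t^3 - 10t^2 + 8t - 7)
- (-4t^3 - 7t^2 - 7t)
Negate second polynomial: 4t^3 + 7t^2 + 7t
Add: 11t^3 - 3t^2 + 15t - 7


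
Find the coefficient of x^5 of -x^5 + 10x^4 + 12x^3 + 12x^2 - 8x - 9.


Read off the coefficient of x^5: -1


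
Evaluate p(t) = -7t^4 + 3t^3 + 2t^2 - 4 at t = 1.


Using direct substitution:
  -7 * (1)^4 = -7
  3 * (1)^3 = 3
  2 * (1)^2 = 2
  0 * (1)^1 = 0
  constant: -4
Sum = -7 + 3 + 2 + 0 - 4 = -6


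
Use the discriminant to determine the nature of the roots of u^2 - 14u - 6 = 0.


D = b^2 - 4ac = (-14)^2 - 4(1)(-6) = 196 + 24 = 220
Since D > 0: two distinct irrational roots


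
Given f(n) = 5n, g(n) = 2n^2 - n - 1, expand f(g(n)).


Substitute g(n) into f:
f(g(n)) = 5*(2n^2 - n - 1)
Expand and combine: 10n^2 - 5n - 5


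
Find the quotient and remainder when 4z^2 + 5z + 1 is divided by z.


(4z^2 + 5z + 1) / (z)
Step 1: 4z * (z) = 4z^2; subtract.
Step 2: 5 * (z) = 5z; subtract.
Quotient: 4z + 5, Remainder: 1


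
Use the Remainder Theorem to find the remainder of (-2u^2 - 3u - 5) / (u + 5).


By the Remainder Theorem, the remainder equals p(-5):
  -2*(-5)^2 = -50
  -3*(-5)^1 = 15
  constant: -5
Sum: -50 + 15 - 5 = -40


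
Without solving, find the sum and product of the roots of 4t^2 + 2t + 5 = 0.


For at^2+bt+c=0: sum = -b/a, product = c/a.
a=4, b=2, c=5
Sum = -(2)/4 = -1/2
Product = (5)/4 = 5/4


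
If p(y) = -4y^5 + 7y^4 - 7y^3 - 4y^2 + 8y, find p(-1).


Using direct substitution:
  -4 * (-1)^5 = 4
  7 * (-1)^4 = 7
  -7 * (-1)^3 = 7
  -4 * (-1)^2 = -4
  8 * (-1)^1 = -8
  constant: 0
Sum = 4 + 7 + 7 - 4 - 8 + 0 = 6


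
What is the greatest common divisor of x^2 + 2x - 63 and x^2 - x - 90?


Factor each:
  x^2 + 2x - 63 = (x + 9)(x - 7)
  x^2 - x - 90 = (x + 9)(x - 10)
Common monic factor: x + 9


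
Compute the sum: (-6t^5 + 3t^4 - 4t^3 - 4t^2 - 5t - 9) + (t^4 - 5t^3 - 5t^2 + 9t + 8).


Align terms by degree and add:
  -6t^5 + 3t^4 - 4t^3 - 4t^2 - 5t - 9
+ t^4 - 5t^3 - 5t^2 + 9t + 8
= -6t^5 + 4t^4 - 9t^3 - 9t^2 + 4t - 1


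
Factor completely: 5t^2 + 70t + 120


Roots satisfy r1 + r2 = -b/a = -14 and r1*r2 = c/a = 24.
So r1 = -2, r2 = -12.
5t^2 + 70t + 120 = 5(t - r1)(t - r2) = 5(t + 2)(t + 12)


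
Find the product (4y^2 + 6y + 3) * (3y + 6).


Distribute each term of the first polynomial:
  (4y^2)(3y + 6) = 12y^3 + 24y^2
  (6y)(3y + 6) = 18y^2 + 36y
  (3)(3y + 6) = 9y + 18
Sum: 12y^3 + 42y^2 + 45y + 18


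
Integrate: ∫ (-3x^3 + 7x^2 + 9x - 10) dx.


Reverse power rule on each term:
  ∫ -3x^3 dx = -(3/4)x^4
  ∫ 7x^2 dx = (7/3)x^3
  ∫ 9x dx = (9/2)x^2
  ∫ -10 dx = -10x
F(x) = -(3/4)x^4 + (7/3)x^3 + (9/2)x^2 - 10x + C


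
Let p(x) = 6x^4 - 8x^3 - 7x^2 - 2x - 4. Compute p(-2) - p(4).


p(-2) = 132
p(4) = 900
p(-2) - p(4) = 132 - 900 = -768


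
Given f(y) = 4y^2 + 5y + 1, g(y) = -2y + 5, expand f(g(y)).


Substitute g(y) into f:
f(g(y)) = 4*(-2y + 5)^2 + 5*(-2y + 5) + 1
(-2y + 5)^2 = 4y^2 - 20y + 25
Expand and combine: 16y^2 - 90y + 126


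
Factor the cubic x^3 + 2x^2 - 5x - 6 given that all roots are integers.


Try integer roots (divisors of -6). x=2: p(2)=0.
Divide out (x - 2): quotient is x^2 + 4x + 3.
Factor the quadratic: (x + 3)(x + 1)
Result: (x - 2)(x + 3)(x + 1)


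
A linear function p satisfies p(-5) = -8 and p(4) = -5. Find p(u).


p(u) = mu + b. Using p(-5)=-8, p(4)=-5:
m = (-8 + 5)/(-5 - 4) = -3/-9 = 1/3
b = -8 - m*(-5) = -8 + 5/3 = -19/3
p(u) = (1/3)u - (19/3)


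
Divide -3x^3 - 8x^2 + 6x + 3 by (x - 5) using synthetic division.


Synthetic division with c = 5. Coefficients: -3, -8, 6, 3
Bring down -3.
  -3 * 5 = -15; -15 - 8 = -23
  -23 * 5 = -115; -115 + 6 = -109
  -109 * 5 = -545; -545 + 3 = -542
Quotient: -3x^2 - 23x - 109, Remainder: -542


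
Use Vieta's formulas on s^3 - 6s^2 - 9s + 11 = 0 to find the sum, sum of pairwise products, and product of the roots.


Monic cubic s^3+bs^2+cs+d=0: sum=-b, pairwise sum=c, product=-d.
b=-6, c=-9, d=11
r1+r2+r3 = 6
r1r2+r1r3+r2r3 = -9
r1r2r3 = -11


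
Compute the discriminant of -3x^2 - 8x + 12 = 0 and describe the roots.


D = b^2 - 4ac = (-8)^2 - 4(-3)(12) = 64 + 144 = 208
Since D > 0: two distinct irrational roots


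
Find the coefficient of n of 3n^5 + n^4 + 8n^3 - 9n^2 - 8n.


Read off the coefficient of n: -8


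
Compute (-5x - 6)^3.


Expand (-5x - 6)^3 by repeated multiplication:
  (-5x - 6)^2 = 25x^2 + 60x + 36
= -125x^3 - 450x^2 - 540x - 216


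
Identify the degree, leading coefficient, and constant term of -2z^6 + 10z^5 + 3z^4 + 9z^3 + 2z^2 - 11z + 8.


Highest power of z is 6, with coefficient -2. Constant term is 8.
Degree = 6, leading coefficient = -2, constant term = 8


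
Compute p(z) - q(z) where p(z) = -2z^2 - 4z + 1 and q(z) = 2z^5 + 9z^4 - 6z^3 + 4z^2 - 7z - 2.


Distribute the minus sign:
  (-2z^2 - 4z + 1)
- (2z^5 + 9z^4 - 6z^3 + 4z^2 - 7z - 2)
Negate second polynomial: -2z^5 - 9z^4 + 6z^3 - 4z^2 + 7z + 2
Add: -2z^5 - 9z^4 + 6z^3 - 6z^2 + 3z + 3


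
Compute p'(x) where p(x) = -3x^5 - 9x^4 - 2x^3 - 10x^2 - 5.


Apply the power rule term by term:
  d/dx(-3x^5) = -15x^4
  d/dx(-9x^4) = -36x^3
  d/dx(-2x^3) = -6x^2
  d/dx(-10x^2) = -20x
  d/dx(-5) = 0
p'(x) = -15x^4 - 36x^3 - 6x^2 - 20x


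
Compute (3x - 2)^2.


Expand (3x - 2)^2 by repeated multiplication:
= 9x^2 - 12x + 4


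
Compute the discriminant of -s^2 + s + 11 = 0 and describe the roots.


D = b^2 - 4ac = (1)^2 - 4(-1)(11) = 1 + 44 = 45
Since D > 0: two distinct irrational roots


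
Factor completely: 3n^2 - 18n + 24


Roots satisfy r1 + r2 = -b/a = 6 and r1*r2 = c/a = 8.
So r1 = 4, r2 = 2.
3n^2 - 18n + 24 = 3(n - r1)(n - r2) = 3(n - 4)(n - 2)


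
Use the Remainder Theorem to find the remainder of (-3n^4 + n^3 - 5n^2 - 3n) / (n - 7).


By the Remainder Theorem, the remainder equals p(7):
  -3*(7)^4 = -7203
  1*(7)^3 = 343
  -5*(7)^2 = -245
  -3*(7)^1 = -21
  constant: 0
Sum: -7203 + 343 - 245 - 21 + 0 = -7126


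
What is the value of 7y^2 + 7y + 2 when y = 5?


Using direct substitution:
  7 * (5)^2 = 175
  7 * (5)^1 = 35
  constant: 2
Sum = 175 + 35 + 2 = 212


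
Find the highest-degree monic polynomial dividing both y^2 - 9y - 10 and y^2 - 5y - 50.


Factor each:
  y^2 - 9y - 10 = (y - 10)(y + 1)
  y^2 - 5y - 50 = (y - 10)(y + 5)
Common monic factor: y - 10


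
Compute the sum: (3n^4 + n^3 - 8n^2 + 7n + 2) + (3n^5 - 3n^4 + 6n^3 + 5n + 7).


Align terms by degree and add:
  3n^4 + n^3 - 8n^2 + 7n + 2
+ 3n^5 - 3n^4 + 6n^3 + 5n + 7
= 3n^5 + 7n^3 - 8n^2 + 12n + 9


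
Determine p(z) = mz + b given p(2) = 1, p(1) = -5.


p(z) = mz + b. Using p(2)=1, p(1)=-5:
m = (1 + 5)/(2 - 1) = 6/1 = 6
b = 1 - m*(2) = 1 - 12 = -11
p(z) = 6z - 11


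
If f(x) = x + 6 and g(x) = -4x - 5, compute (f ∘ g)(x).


Substitute g(x) into f:
f(g(x)) = 1*(-4x - 5) + 6
Expand and combine: -4x + 1


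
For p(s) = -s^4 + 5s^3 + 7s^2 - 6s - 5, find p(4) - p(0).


p(4) = 147
p(0) = -5
p(4) - p(0) = 147 + 5 = 152


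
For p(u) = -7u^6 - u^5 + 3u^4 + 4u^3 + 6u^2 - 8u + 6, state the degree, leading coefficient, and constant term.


Highest power of u is 6, with coefficient -7. Constant term is 6.
Degree = 6, leading coefficient = -7, constant term = 6


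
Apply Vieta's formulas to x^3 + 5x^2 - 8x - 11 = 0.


Monic cubic x^3+bx^2+cx+d=0: sum=-b, pairwise sum=c, product=-d.
b=5, c=-8, d=-11
r1+r2+r3 = -5
r1r2+r1r3+r2r3 = -8
r1r2r3 = 11


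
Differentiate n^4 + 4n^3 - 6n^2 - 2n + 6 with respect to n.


Apply the power rule term by term:
  d/dn(n^4) = 4n^3
  d/dn(4n^3) = 12n^2
  d/dn(-6n^2) = -12n
  d/dn(-2n) = -2
  d/dn(6) = 0
p'(n) = 4n^3 + 12n^2 - 12n - 2


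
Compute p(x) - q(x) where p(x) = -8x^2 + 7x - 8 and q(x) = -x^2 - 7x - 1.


Distribute the minus sign:
  (-8x^2 + 7x - 8)
- (-x^2 - 7x - 1)
Negate second polynomial: x^2 + 7x + 1
Add: -7x^2 + 14x - 7


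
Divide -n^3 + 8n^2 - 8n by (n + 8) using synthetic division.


Synthetic division with c = -8. Coefficients: -1, 8, -8, 0
Bring down -1.
  -1 * -8 = 8; 8 + 8 = 16
  16 * -8 = -128; -128 - 8 = -136
  -136 * -8 = 1088; 1088 + 0 = 1088
Quotient: -n^2 + 16n - 136, Remainder: 1088


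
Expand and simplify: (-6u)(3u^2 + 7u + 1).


Distribute each term of the first polynomial:
  (-6u)(3u^2 + 7u + 1) = -18u^3 - 42u^2 - 6u
Sum: -18u^3 - 42u^2 - 6u


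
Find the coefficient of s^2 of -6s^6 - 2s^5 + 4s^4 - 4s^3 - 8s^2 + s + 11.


Read off the coefficient of s^2: -8


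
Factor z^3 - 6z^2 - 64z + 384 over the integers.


Try integer roots (divisors of 384). z=6: p(6)=0.
Divide out (z - 6): quotient is z^2 - 64.
Factor the quadratic: (z - 8)(z + 8)
Result: (z - 6)(z - 8)(z + 8)


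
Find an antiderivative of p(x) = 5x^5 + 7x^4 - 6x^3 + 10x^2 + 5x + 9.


Reverse power rule on each term:
  ∫ 5x^5 dx = (5/6)x^6
  ∫ 7x^4 dx = (7/5)x^5
  ∫ -6x^3 dx = -(3/2)x^4
  ∫ 10x^2 dx = (10/3)x^3
  ∫ 5x dx = (5/2)x^2
  ∫ 9 dx = 9x
F(x) = (5/6)x^6 + (7/5)x^5 - (3/2)x^4 + (10/3)x^3 + (5/2)x^2 + 9x + C


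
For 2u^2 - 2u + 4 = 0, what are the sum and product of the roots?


For au^2+bu+c=0: sum = -b/a, product = c/a.
a=2, b=-2, c=4
Sum = -(-2)/2 = 1
Product = (4)/2 = 2


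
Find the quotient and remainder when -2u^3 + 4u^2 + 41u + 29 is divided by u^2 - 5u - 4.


(-2u^3 + 4u^2 + 41u + 29) / (u^2 - 5u - 4)
Step 1: -2u * (u^2 - 5u - 4) = -2u^3 + 10u^2 + 8u; subtract.
Step 2: -6 * (u^2 - 5u - 4) = -6u^2 + 30u + 24; subtract.
Quotient: -2u - 6, Remainder: 3u + 5


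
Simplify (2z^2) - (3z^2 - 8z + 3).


Distribute the minus sign:
  (2z^2)
- (3z^2 - 8z + 3)
Negate second polynomial: -3z^2 + 8z - 3
Add: -z^2 + 8z - 3


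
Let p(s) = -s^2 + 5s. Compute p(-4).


Using direct substitution:
  -1 * (-4)^2 = -16
  5 * (-4)^1 = -20
  constant: 0
Sum = -16 - 20 + 0 = -36


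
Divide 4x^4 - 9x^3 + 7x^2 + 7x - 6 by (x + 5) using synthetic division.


Synthetic division with c = -5. Coefficients: 4, -9, 7, 7, -6
Bring down 4.
  4 * -5 = -20; -20 - 9 = -29
  -29 * -5 = 145; 145 + 7 = 152
  152 * -5 = -760; -760 + 7 = -753
  -753 * -5 = 3765; 3765 - 6 = 3759
Quotient: 4x^3 - 29x^2 + 152x - 753, Remainder: 3759


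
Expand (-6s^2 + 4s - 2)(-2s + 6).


Distribute each term of the first polynomial:
  (-6s^2)(-2s + 6) = 12s^3 - 36s^2
  (4s)(-2s + 6) = -8s^2 + 24s
  (-2)(-2s + 6) = 4s - 12
Sum: 12s^3 - 44s^2 + 28s - 12


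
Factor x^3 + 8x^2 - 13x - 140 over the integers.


Try integer roots (divisors of -140). x=-7: p(-7)=0.
Divide out (x + 7): quotient is x^2 + x - 20.
Factor the quadratic: (x + 5)(x - 4)
Result: (x + 7)(x + 5)(x - 4)


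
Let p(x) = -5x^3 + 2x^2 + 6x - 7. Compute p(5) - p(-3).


p(5) = -552
p(-3) = 128
p(5) - p(-3) = -552 - 128 = -680


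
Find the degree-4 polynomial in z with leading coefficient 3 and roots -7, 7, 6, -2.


p(z) = 3(z + 7)(z - 7)(z - 6)(z + 2)
Expand: 3z^4 - 12z^3 - 183z^2 + 588z + 1764


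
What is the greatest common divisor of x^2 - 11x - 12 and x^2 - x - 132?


Factor each:
  x^2 - 11x - 12 = (x - 12)(x + 1)
  x^2 - x - 132 = (x - 12)(x + 11)
Common monic factor: x - 12


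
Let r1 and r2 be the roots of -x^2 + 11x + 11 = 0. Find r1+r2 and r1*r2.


For ax^2+bx+c=0: sum = -b/a, product = c/a.
a=-1, b=11, c=11
Sum = -(11)/-1 = 11
Product = (11)/-1 = -11


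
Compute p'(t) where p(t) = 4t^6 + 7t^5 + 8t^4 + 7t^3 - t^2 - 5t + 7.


Apply the power rule term by term:
  d/dt(4t^6) = 24t^5
  d/dt(7t^5) = 35t^4
  d/dt(8t^4) = 32t^3
  d/dt(7t^3) = 21t^2
  d/dt(-t^2) = -2t
  d/dt(-5t) = -5
  d/dt(7) = 0
p'(t) = 24t^5 + 35t^4 + 32t^3 + 21t^2 - 2t - 5


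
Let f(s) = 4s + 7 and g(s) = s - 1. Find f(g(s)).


Substitute g(s) into f:
f(g(s)) = 4*(s - 1) + 7
Expand and combine: 4s + 3


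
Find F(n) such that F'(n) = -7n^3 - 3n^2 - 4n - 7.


Reverse power rule on each term:
  ∫ -7n^3 dn = -(7/4)n^4
  ∫ -3n^2 dn = -n^3
  ∫ -4n dn = -2n^2
  ∫ -7 dn = -7n
F(n) = -(7/4)n^4 - n^3 - 2n^2 - 7n + C


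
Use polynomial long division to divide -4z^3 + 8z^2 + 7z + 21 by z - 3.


(-4z^3 + 8z^2 + 7z + 21) / (z - 3)
Step 1: -4z^2 * (z - 3) = -4z^3 + 12z^2; subtract.
Step 2: -4z * (z - 3) = -4z^2 + 12z; subtract.
Step 3: -5 * (z - 3) = -5z + 15; subtract.
Quotient: -4z^2 - 4z - 5, Remainder: 6


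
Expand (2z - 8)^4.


Expand (2z - 8)^4 by repeated multiplication:
  (2z - 8)^2 = 4z^2 - 32z + 64
  (2z - 8)^3 = 8z^3 - 96z^2 + 384z - 512
= 16z^4 - 256z^3 + 1536z^2 - 4096z + 4096


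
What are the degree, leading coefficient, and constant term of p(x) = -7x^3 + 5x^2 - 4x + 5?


Highest power of x is 3, with coefficient -7. Constant term is 5.
Degree = 3, leading coefficient = -7, constant term = 5
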